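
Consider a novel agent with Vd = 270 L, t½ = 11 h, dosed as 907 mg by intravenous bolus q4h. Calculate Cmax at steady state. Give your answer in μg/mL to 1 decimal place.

15.1 μg/mL

τ/t½ = 4/11 ≈ 0.36364, so fraction remaining f = (1/2)^(4/11) ≈ 0.7772.
At steady state, accumulation factor R = 1/(1 − e^(−kτ)) ≈ 4.4883.
Each bolus raises the concentration by D/Vd = 907/270 ≈ 3.359 μg/mL.
Cmax,ss = C₀/(1 − f) ≈ 3.359/0.2228 ≈ 15.076 μg/mL.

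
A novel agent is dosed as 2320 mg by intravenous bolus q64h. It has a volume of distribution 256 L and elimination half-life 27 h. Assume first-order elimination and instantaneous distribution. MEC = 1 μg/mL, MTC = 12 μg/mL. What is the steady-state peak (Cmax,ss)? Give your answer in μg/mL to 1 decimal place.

11.2 μg/mL

Over one 64-h interval, 64/27 ≈ 2.3704 half-lives elapse, leaving f ≈ 0.1934 of each dose.
At steady state, accumulation factor R = 1/(1 − e^(−kτ)) ≈ 1.2398.
Each bolus raises the concentration by D/Vd = 2320/256 ≈ 9.062 μg/mL.
Steady-state peak Cmax,ss = C₀·R ≈ 9.062 × 1.2398 ≈ 11.235 μg/mL.
Peak 11.2 μg/mL vs MTC 12 μg/mL: below toxic threshold.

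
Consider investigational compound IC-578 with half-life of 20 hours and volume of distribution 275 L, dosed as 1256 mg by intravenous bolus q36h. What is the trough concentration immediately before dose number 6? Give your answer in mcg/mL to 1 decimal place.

1.8 mcg/mL

f = (1/2)^(τ/t½) = (1/2)^(36/20) ≈ 0.2872.
C₀ = D/Vd = 1256/275 ≈ 4.567 mcg/mL.
Before the 6th dose, 5 doses have been given. Superposition: Cmin = C₀·(f + f² + … + f^5).
≈ 4.567 × (0.2872 + 0.0825 + 0.0237 + 0.0068 + 0.0020) ≈ 4.567 × 0.4022 ≈ 1.837 mcg/mL.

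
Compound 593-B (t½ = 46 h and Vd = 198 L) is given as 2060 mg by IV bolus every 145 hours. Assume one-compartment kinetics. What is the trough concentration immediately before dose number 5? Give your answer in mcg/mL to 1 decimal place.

f = (1/2)^(τ/t½) = (1/2)^(145/46) ≈ 0.1125.
C₀ = D/Vd = 2060/198 ≈ 10.404 mcg/mL.
Before the 5th dose, 4 doses have been given. Superposition: Cmin = C₀·(f + f² + … + f^4).
≈ 10.404 × (0.1125 + 0.0127 + 0.0014 + 0.0002) ≈ 10.404 × 0.1268 ≈ 1.319 mcg/mL.

1.3 mcg/mL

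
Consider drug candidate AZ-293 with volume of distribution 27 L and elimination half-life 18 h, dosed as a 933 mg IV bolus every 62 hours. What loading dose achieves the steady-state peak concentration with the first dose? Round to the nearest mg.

f = (1/2)^(62/18) ≈ 0.091858; accumulation ratio R = 1/(1−f) ≈ 1.10115.
Loading dose to hit Cmax,ss on first dose: D_load = D_maint·R ≈ 933 × 1.10115 ≈ 1027.37 mg.

1027 mg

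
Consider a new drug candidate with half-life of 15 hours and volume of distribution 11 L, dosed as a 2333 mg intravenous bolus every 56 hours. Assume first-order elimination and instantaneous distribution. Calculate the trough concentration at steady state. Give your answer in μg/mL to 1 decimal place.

τ/t½ = 56/15 ≈ 3.7333, so fraction remaining f = (1/2)^(56/15) ≈ 0.0752.
Single-dose peak C₀ = D/Vd = 2333/11 ≈ 212.091 μg/mL.
Steady-state trough Cmin,ss = C₀·f/(1−f) ≈ 212.091 × 0.0752/0.9248 ≈ 17.246 μg/mL.

17.2 μg/mL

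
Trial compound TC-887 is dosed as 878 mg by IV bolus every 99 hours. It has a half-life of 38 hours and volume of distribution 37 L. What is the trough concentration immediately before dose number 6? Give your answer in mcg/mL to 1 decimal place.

4.7 mcg/mL

f = (1/2)^(τ/t½) = (1/2)^(99/38) ≈ 0.1643.
C₀ = D/Vd = 878/37 ≈ 23.730 mcg/mL.
Before the 6th dose, 5 doses have been given. Superposition: Cmin = C₀·(f + f² + … + f^5).
≈ 23.730 × (0.1643 + 0.0270 + 0.0044 + 0.0007 + 0.0001) ≈ 23.730 × 0.1965 ≈ 4.663 mcg/mL.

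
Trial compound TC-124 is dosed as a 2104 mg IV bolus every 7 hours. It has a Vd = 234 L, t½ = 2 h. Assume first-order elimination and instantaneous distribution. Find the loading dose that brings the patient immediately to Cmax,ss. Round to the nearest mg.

2308 mg

f = (1/2)^(7/2) ≈ 0.088388; accumulation ratio R = 1/(1−f) ≈ 1.09696.
Loading dose to hit Cmax,ss on first dose: D_load = D_maint·R ≈ 2104 × 1.09696 ≈ 2308.00 mg.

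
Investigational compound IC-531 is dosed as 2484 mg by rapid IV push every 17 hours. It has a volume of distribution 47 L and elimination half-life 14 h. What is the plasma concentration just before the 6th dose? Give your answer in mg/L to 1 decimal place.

f = (1/2)^(τ/t½) = (1/2)^(17/14) ≈ 0.4310.
C₀ = D/Vd = 2484/47 ≈ 52.851 mg/L.
Before the 6th dose, 5 doses have been given. Superposition: Cmin = C₀·(f + f² + … + f^5).
≈ 52.851 × (0.4310 + 0.1858 + 0.0801 + 0.0345 + 0.0149) ≈ 52.851 × 0.7463 ≈ 39.443 mg/L.

39.4 mg/L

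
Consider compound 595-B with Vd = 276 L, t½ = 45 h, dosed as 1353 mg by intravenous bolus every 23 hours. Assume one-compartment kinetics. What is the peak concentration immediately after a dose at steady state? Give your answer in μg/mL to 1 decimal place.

k = ln2/t½ = ln2/45 ≈ 0.015403 h⁻¹; fraction remaining f = e^(−kτ) = e^(−0.015403×23) ≈ 0.7017.
Accumulation ratio R = 1/(1 − f) ≈ 1/0.2983 ≈ 3.3523.
Each bolus raises the concentration by D/Vd = 1353/276 ≈ 4.902 μg/mL.
Steady-state peak Cmax,ss = C₀·R ≈ 4.902 × 3.3523 ≈ 16.433 μg/mL.

16.4 μg/mL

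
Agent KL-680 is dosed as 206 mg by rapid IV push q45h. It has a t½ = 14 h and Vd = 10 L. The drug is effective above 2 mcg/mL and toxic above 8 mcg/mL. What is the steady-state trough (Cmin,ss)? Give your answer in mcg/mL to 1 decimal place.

2.5 mcg/mL

Over one 45-h interval, 45/14 ≈ 3.2143 half-lives elapse, leaving f ≈ 0.1077 of each dose.
Accumulation ratio R = 1/(1 − f) ≈ 1/0.8923 ≈ 1.1207.
Each bolus raises the concentration by D/Vd = 206/10 ≈ 20.600 mcg/mL.
Cmax,ss = C₀/(1 − f) ≈ 20.600/0.8923 ≈ 23.086 mcg/mL.
One interval later, Cmin,ss = Cmax,ss·e^(−kτ) ≈ 23.086 × 0.1077 ≈ 2.486 mcg/mL.
Trough 2.5 mcg/mL vs MEC 2 mcg/mL: adequate.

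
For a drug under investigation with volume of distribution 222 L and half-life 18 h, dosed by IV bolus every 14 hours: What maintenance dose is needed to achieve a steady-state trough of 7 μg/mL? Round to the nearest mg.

τ/t½ = 14/18 ≈ 0.77778, so f = (1/2)^(14/18) ≈ 0.583265.
Cmin,ss = (D/Vd)·f/(1−f), so D = Cmin,ss·Vd·(1−f)/f.
D = 7 × 222 × (1−f)/f ≈ 7 × 222 × 0.71449 ≈ 1110.32 mg.

1110 mg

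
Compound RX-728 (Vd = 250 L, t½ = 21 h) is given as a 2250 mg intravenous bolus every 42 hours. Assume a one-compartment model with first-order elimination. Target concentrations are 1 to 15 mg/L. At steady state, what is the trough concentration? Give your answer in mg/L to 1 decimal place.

3.0 mg/L

The dosing interval is 2 half-lives, so f = 2^(−2) = 0.25.
At steady state, R = 1/(1 − 0.25) = 4/3.
Single-dose peak C₀ = D/Vd = 2250/250 = 9 mg/L.
Steady-state peak Cmax,ss = C₀·R = 9 × 4/3 ≈ 12.000 mg/L.
Steady-state trough Cmin,ss = Cmax,ss·f ≈ 12.000 × 0.25 ≈ 3.000 mg/L.
Trough 3.0 mg/L vs MEC 1 mg/L: adequate.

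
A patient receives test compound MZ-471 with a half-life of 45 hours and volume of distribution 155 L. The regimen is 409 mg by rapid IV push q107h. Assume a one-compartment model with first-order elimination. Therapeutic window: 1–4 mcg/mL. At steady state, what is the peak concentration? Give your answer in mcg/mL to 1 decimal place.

3.3 mcg/mL

Over one 107-h interval, 107/45 ≈ 2.3778 half-lives elapse, leaving f ≈ 0.1924 of each dose.
Accumulation ratio R = 1/(1 − f) ≈ 1/0.8076 ≈ 1.2382.
Single-dose peak C₀ = D/Vd = 409/155 ≈ 2.639 mcg/mL.
Cmax,ss = C₀/(1 − f) ≈ 2.639/0.8076 ≈ 3.268 mcg/mL.
Peak 3.3 mcg/mL vs MTC 4 mcg/mL: below toxic threshold.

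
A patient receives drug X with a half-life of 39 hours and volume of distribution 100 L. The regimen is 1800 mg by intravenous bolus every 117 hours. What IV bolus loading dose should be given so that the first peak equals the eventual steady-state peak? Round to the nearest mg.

2057 mg

f = (1/2)^(117/39) ≈ 0.125000; accumulation ratio R = 1/(1−f) ≈ 1.14286.
Loading dose to hit Cmax,ss on first dose: D_load = D_maint·R ≈ 1800 × 1.14286 ≈ 2057.15 mg.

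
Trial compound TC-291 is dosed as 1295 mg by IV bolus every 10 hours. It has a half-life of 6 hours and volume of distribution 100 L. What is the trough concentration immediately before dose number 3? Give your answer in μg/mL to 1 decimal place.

f = (1/2)^(τ/t½) = (1/2)^(10/6) ≈ 0.3150.
C₀ = D/Vd = 1295/100 ≈ 12.950 μg/mL.
Before the 3rd dose, 2 doses have been given. Superposition: Cmin = C₀·(f + f²).
≈ 12.950 × (0.3150 + 0.0992) ≈ 12.950 × 0.4142 ≈ 5.364 μg/mL.

5.4 μg/mL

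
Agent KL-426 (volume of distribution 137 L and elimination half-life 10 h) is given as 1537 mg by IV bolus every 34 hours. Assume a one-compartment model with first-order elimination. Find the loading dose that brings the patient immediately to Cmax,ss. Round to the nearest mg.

1698 mg

f = (1/2)^(34/10) ≈ 0.094732; accumulation ratio R = 1/(1−f) ≈ 1.10465.
Loading dose to hit Cmax,ss on first dose: D_load = D_maint·R ≈ 1537 × 1.10465 ≈ 1697.85 mg.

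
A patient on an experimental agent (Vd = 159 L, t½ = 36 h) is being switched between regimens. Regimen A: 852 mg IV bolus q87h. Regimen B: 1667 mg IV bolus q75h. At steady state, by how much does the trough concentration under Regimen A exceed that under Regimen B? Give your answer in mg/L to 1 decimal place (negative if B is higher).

-2.0 mg/L

Regimen A: f = (1/2)^(87/36) ≈ 0.1873; Cmin,ss = (852/159)·f/(1−f) ≈ 1.235 mg/L.
Regimen B: f = (1/2)^(75/36) ≈ 0.2360; Cmin,ss = (1667/159)·f/(1−f) ≈ 3.239 mg/L.
Difference ≈ 1.235 − 3.239 ≈ -2.004 mg/L.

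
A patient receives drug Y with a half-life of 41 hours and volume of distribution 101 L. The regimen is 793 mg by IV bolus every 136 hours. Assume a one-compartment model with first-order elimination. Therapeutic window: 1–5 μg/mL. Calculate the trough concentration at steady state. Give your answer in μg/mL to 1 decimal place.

Over one 136-h interval, 136/41 ≈ 3.3171 half-lives elapse, leaving f ≈ 0.1003 of each dose.
Single-dose peak C₀ = D/Vd = 793/101 ≈ 7.851 μg/mL.
Steady-state trough Cmin,ss = C₀·f/(1−f) ≈ 7.851 × 0.1003/0.8997 ≈ 0.875 μg/mL.
Trough 0.9 μg/mL vs MEC 1 μg/mL: subtherapeutic.

0.9 μg/mL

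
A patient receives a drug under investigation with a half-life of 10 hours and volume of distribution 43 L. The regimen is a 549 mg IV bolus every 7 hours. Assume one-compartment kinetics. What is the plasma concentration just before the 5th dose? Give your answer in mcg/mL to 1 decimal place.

f = (1/2)^(τ/t½) = (1/2)^(7/10) ≈ 0.6156.
C₀ = D/Vd = 549/43 ≈ 12.767 mcg/mL.
Before the 5th dose, 4 doses have been given. Superposition: Cmin = C₀·(f + f² + … + f^4).
≈ 12.767 × (0.6156 + 0.3790 + 0.2333 + 0.1436) ≈ 12.767 × 1.3715 ≈ 17.510 mcg/mL.

17.5 mcg/mL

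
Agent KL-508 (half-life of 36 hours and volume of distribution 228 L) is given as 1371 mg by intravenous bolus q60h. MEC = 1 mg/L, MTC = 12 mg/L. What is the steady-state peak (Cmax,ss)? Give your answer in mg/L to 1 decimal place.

8.8 mg/L

Over one 60-h interval, 60/36 ≈ 1.6667 half-lives elapse, leaving f ≈ 0.3150 of each dose.
At steady state, accumulation factor R = 1/(1 − e^(−kτ)) ≈ 1.4599.
Single-dose peak C₀ = D/Vd = 1371/228 ≈ 6.013 mg/L.
Steady-state peak Cmax,ss = C₀·R ≈ 6.013 × 1.4599 ≈ 8.778 mg/L.
Peak 8.8 mg/L vs MTC 12 mg/L: below toxic threshold.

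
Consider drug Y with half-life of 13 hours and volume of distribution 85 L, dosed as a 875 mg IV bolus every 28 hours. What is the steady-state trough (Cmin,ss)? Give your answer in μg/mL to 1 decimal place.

3.0 μg/mL

τ/t½ = 28/13 ≈ 2.1538, so fraction remaining f = (1/2)^(28/13) ≈ 0.2247.
Single-dose peak C₀ = D/Vd = 875/85 ≈ 10.294 μg/mL.
Steady-state trough Cmin,ss = C₀·f/(1−f) ≈ 10.294 × 0.2247/0.7753 ≈ 2.983 μg/mL.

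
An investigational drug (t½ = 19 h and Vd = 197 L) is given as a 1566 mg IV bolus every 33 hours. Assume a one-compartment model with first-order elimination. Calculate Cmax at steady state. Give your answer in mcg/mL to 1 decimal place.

τ/t½ = 33/19 ≈ 1.7368, so fraction remaining f = (1/2)^(33/19) ≈ 0.3000.
Accumulation ratio R = 1/(1 − f) ≈ 1/0.7000 ≈ 1.4286.
Each bolus raises the concentration by D/Vd = 1566/197 ≈ 7.949 mcg/mL.
Steady-state peak Cmax,ss = C₀·R ≈ 7.949 × 1.4286 ≈ 11.356 mcg/mL.

11.4 mcg/mL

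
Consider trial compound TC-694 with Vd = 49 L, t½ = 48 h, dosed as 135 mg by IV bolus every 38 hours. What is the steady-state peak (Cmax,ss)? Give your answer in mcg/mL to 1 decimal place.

6.5 mcg/mL

τ/t½ = 38/48 ≈ 0.79167, so fraction remaining f = (1/2)^(38/48) ≈ 0.5777.
Accumulation ratio R = 1/(1 − f) ≈ 1/0.4223 ≈ 2.3680.
Each bolus raises the concentration by D/Vd = 135/49 ≈ 2.755 mcg/mL.
Cmax,ss = C₀/(1 − f) ≈ 2.755/0.4223 ≈ 6.524 mcg/mL.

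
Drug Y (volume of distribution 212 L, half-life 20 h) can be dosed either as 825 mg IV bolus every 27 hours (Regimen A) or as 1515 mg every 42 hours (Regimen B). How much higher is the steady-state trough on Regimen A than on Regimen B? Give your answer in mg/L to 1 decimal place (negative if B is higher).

0.3 mg/L

Regimen A: f = (1/2)^(27/20) ≈ 0.3923; Cmin,ss = (825/212)·f/(1−f) ≈ 2.512 mg/L.
Regimen B: f = (1/2)^(42/20) ≈ 0.2333; Cmin,ss = (1515/212)·f/(1−f) ≈ 2.175 mg/L.
Difference ≈ 2.512 − 2.175 ≈ 0.337 mg/L.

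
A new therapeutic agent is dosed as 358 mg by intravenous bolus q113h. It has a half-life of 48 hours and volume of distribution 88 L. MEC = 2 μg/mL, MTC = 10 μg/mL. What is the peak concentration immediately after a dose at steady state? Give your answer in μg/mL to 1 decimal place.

k = ln2/t½ = ln2/48 ≈ 0.014441 h⁻¹; fraction remaining f = e^(−kτ) = e^(−0.014441×113) ≈ 0.1956.
At steady state, accumulation factor R = 1/(1 − e^(−kτ)) ≈ 1.2432.
Single-dose peak C₀ = D/Vd = 358/88 ≈ 4.068 μg/mL.
Steady-state peak Cmax,ss = C₀·R ≈ 4.068 × 1.2432 ≈ 5.057 μg/mL.
Peak 5.1 μg/mL vs MTC 10 μg/mL: below toxic threshold.

5.1 μg/mL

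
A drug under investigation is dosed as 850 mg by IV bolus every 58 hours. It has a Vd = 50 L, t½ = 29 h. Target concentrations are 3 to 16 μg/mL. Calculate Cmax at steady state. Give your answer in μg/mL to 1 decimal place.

τ = 58 h = 2 half-lives, so f = (1/2)^2 = 0.25.
At steady state, R = 1/(1 − 0.25) = 4/3.
Single-dose peak C₀ = D/Vd = 850/50 = 17 μg/mL.
Steady-state peak Cmax,ss = C₀·R = 17 × 4/3 ≈ 22.667 μg/mL.
Peak 22.7 μg/mL vs MTC 16 μg/mL: exceeds toxic threshold.

22.7 μg/mL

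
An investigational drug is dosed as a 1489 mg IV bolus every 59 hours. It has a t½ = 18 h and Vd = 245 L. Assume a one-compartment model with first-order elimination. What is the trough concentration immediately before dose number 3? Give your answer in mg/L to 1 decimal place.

f = (1/2)^(τ/t½) = (1/2)^(59/18) ≈ 0.1031.
C₀ = D/Vd = 1489/245 ≈ 6.078 mg/L.
Before the 3rd dose, 2 doses have been given. Superposition: Cmin = C₀·(f + f²).
≈ 6.078 × (0.1031 + 0.0106) ≈ 6.078 × 0.1137 ≈ 0.691 mg/L.

0.7 mg/L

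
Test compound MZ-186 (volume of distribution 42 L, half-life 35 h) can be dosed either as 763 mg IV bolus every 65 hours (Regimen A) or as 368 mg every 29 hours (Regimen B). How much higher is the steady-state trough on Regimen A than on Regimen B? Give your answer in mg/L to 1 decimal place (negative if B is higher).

Regimen A: f = (1/2)^(65/35) ≈ 0.2760; Cmin,ss = (763/42)·f/(1−f) ≈ 6.925 mg/L.
Regimen B: f = (1/2)^(29/35) ≈ 0.5631; Cmin,ss = (368/42)·f/(1−f) ≈ 11.293 mg/L.
Difference ≈ 6.925 − 11.293 ≈ -4.368 mg/L.

-4.4 mg/L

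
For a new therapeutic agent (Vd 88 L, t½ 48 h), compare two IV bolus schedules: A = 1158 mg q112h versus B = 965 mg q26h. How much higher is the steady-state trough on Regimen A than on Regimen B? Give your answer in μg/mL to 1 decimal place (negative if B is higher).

-20.8 μg/mL

Regimen A: f = (1/2)^(112/48) ≈ 0.1984; Cmin,ss = (1158/88)·f/(1−f) ≈ 3.257 μg/mL.
Regimen B: f = (1/2)^(26/48) ≈ 0.6870; Cmin,ss = (965/88)·f/(1−f) ≈ 24.069 μg/mL.
Difference ≈ 3.257 − 24.069 ≈ -20.812 μg/mL.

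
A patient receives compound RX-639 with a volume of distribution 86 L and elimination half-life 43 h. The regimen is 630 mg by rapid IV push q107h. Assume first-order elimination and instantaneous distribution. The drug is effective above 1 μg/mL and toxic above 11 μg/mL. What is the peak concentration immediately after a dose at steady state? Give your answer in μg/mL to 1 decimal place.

k = ln2/t½ = ln2/43 ≈ 0.016120 h⁻¹; fraction remaining f = e^(−kτ) = e^(−0.016120×107) ≈ 0.1782.
Accumulation ratio R = 1/(1 − f) ≈ 1/0.8218 ≈ 1.2168.
Single-dose peak C₀ = D/Vd = 630/86 ≈ 7.326 μg/mL.
Steady-state peak Cmax,ss = C₀·R ≈ 7.326 × 1.2168 ≈ 8.914 μg/mL.
Peak 8.9 μg/mL vs MTC 11 μg/mL: below toxic threshold.

8.9 μg/mL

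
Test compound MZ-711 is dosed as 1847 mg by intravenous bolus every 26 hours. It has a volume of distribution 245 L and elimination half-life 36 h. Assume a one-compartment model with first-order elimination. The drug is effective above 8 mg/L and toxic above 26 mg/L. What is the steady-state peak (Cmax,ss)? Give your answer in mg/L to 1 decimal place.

k = ln2/t½ = ln2/36 ≈ 0.019254 h⁻¹; fraction remaining f = e^(−kτ) = e^(−0.019254×26) ≈ 0.6062.
Accumulation ratio R = 1/(1 − f) ≈ 1/0.3938 ≈ 2.5394.
Each bolus raises the concentration by D/Vd = 1847/245 ≈ 7.539 mg/L.
Cmax,ss = C₀/(1 − f) ≈ 7.539/0.3938 ≈ 19.144 mg/L.
Peak 19.1 mg/L vs MTC 26 mg/L: below toxic threshold.

19.1 mg/L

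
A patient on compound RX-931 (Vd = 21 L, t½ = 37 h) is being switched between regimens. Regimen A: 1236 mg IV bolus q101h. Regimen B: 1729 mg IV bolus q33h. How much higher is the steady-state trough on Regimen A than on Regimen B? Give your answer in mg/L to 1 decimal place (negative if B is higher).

-85.8 mg/L

Regimen A: f = (1/2)^(101/37) ≈ 0.1508; Cmin,ss = (1236/21)·f/(1−f) ≈ 10.452 mg/L.
Regimen B: f = (1/2)^(33/37) ≈ 0.5389; Cmin,ss = (1729/21)·f/(1−f) ≈ 96.225 mg/L.
Difference ≈ 10.452 − 96.225 ≈ -85.773 mg/L.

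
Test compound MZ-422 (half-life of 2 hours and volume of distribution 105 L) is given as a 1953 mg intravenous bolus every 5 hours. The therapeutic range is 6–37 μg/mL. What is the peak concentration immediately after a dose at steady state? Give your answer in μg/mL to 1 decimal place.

k = ln2/t½ = ln2/2 ≈ 0.346574 h⁻¹; fraction remaining f = e^(−kτ) = e^(−0.346574×5) ≈ 0.1768.
At steady state, accumulation factor R = 1/(1 − e^(−kτ)) ≈ 1.2148.
Single-dose peak C₀ = D/Vd = 1953/105 ≈ 18.600 μg/mL.
Steady-state peak Cmax,ss = C₀·R ≈ 18.600 × 1.2148 ≈ 22.595 μg/mL.
Peak 22.6 μg/mL vs MTC 37 μg/mL: below toxic threshold.

22.6 μg/mL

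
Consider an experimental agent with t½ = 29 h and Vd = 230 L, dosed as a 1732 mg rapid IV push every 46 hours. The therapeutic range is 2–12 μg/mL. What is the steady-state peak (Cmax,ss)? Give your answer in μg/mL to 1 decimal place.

τ/t½ = 46/29 ≈ 1.5862, so fraction remaining f = (1/2)^(46/29) ≈ 0.3330.
Accumulation ratio R = 1/(1 − f) ≈ 1/0.6670 ≈ 1.4993.
Each bolus raises the concentration by D/Vd = 1732/230 ≈ 7.530 μg/mL.
Cmax,ss = C₀/(1 − f) ≈ 7.530/0.6670 ≈ 11.289 μg/mL.
Peak 11.3 μg/mL vs MTC 12 μg/mL: below toxic threshold.

11.3 μg/mL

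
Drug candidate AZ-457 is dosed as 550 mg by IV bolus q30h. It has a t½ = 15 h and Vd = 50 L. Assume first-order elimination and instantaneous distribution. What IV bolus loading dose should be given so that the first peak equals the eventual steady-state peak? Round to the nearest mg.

f = (1/2)^(30/15) ≈ 0.250000; accumulation ratio R = 1/(1−f) ≈ 1.33333.
Loading dose to hit Cmax,ss on first dose: D_load = D_maint·R ≈ 550 × 1.33333 ≈ 733.33 mg.

733 mg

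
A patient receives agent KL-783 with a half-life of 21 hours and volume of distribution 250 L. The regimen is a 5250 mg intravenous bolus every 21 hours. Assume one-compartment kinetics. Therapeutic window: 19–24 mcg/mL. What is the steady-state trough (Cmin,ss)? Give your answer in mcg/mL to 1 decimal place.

The dosing interval is 1 half-life, so f = 2^(−1) = 0.5.
Accumulation ratio R = 1/(1 − f) = 1/0.5 = 2/1.
Single-dose peak C₀ = D/Vd = 5250/250 = 21 mcg/mL.
Steady-state peak Cmax,ss = C₀·R = 21 × 2/1 ≈ 42.000 mcg/mL.
Steady-state trough Cmin,ss = Cmax,ss·f ≈ 42.000 × 0.5 ≈ 21.000 mcg/mL.
Trough 21.0 mcg/mL vs MEC 19 mcg/mL: adequate.

21.0 mcg/mL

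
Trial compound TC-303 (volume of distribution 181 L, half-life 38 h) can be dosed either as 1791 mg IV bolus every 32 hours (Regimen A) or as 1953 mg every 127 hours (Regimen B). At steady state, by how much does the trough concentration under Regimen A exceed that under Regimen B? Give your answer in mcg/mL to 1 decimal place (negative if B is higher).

Regimen A: f = (1/2)^(32/38) ≈ 0.5578; Cmin,ss = (1791/181)·f/(1−f) ≈ 12.482 mcg/mL.
Regimen B: f = (1/2)^(127/38) ≈ 0.0986; Cmin,ss = (1953/181)·f/(1−f) ≈ 1.180 mcg/mL.
Difference ≈ 12.482 − 1.180 ≈ 11.302 mcg/mL.

11.3 mcg/mL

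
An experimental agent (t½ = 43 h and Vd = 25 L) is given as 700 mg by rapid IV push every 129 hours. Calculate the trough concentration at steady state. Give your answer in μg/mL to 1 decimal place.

4.0 μg/mL

τ = 129 h = 3 half-lives, so f = (1/2)^3 = 0.125.
At steady state, R = 1/(1 − 0.125) = 8/7.
Single-dose peak C₀ = D/Vd = 700/25 = 28 μg/mL.
Steady-state peak Cmax,ss = C₀·R = 28 × 8/7 ≈ 32.000 μg/mL.
Steady-state trough Cmin,ss = Cmax,ss·f ≈ 32.000 × 0.125 ≈ 4.000 μg/mL.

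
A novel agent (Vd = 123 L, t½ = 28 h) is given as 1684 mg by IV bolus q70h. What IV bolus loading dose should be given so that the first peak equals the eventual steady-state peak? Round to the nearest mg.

2046 mg

f = (1/2)^(70/28) ≈ 0.176777; accumulation ratio R = 1/(1−f) ≈ 1.21474.
Loading dose to hit Cmax,ss on first dose: D_load = D_maint·R ≈ 1684 × 1.21474 ≈ 2045.62 mg.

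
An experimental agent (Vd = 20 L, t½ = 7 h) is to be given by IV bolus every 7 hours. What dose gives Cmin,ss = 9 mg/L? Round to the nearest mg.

τ/t½ = 7/7 ≈ 1, so f = (1/2)^(7/7) ≈ 0.500000.
Cmin,ss = (D/Vd)·f/(1−f), so D = Cmin,ss·Vd·(1−f)/f.
D = 9 × 20 × (1−f)/f ≈ 9 × 20 × 1.00000 ≈ 180.00 mg.

180 mg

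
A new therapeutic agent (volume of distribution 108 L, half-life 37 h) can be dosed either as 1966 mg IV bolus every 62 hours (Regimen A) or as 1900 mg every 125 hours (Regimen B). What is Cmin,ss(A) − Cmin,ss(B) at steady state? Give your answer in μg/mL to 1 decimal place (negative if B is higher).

Regimen A: f = (1/2)^(62/37) ≈ 0.3130; Cmin,ss = (1966/108)·f/(1−f) ≈ 8.294 μg/mL.
Regimen B: f = (1/2)^(125/37) ≈ 0.0962; Cmin,ss = (1900/108)·f/(1−f) ≈ 1.873 μg/mL.
Difference ≈ 8.294 − 1.873 ≈ 6.421 μg/mL.

6.4 μg/mL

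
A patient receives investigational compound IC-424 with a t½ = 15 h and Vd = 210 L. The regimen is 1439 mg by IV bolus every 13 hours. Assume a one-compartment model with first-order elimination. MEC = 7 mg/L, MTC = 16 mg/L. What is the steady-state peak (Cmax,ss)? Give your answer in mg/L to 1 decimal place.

15.2 mg/L

k = ln2/t½ = ln2/15 ≈ 0.046210 h⁻¹; fraction remaining f = e^(−kτ) = e^(−0.046210×13) ≈ 0.5484.
Accumulation ratio R = 1/(1 − f) ≈ 1/0.4516 ≈ 2.2143.
Single-dose peak C₀ = D/Vd = 1439/210 ≈ 6.852 mg/L.
Cmax,ss = C₀/(1 − f) ≈ 6.852/0.4516 ≈ 15.173 mg/L.
Peak 15.2 mg/L vs MTC 16 mg/L: below toxic threshold.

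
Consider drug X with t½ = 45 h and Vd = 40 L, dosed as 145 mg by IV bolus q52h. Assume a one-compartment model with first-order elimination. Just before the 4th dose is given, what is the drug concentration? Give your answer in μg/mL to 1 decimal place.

f = (1/2)^(τ/t½) = (1/2)^(52/45) ≈ 0.4489.
C₀ = D/Vd = 145/40 ≈ 3.625 μg/mL.
Before the 4th dose, 3 doses have been given. Superposition: Cmin = C₀·(f + f² + … + f^3).
≈ 3.625 × (0.4489 + 0.2015 + 0.0905) ≈ 3.625 × 0.7409 ≈ 2.686 μg/mL.

2.7 μg/mL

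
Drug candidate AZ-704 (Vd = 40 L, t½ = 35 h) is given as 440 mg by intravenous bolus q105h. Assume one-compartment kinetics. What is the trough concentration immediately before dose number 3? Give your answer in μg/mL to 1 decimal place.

1.5 μg/mL

f = (1/2)^(τ/t½) = (1/2)^(105/35) ≈ 0.1250.
C₀ = D/Vd = 440/40 ≈ 11.000 μg/mL.
Before the 3rd dose, 2 doses have been given. Superposition: Cmin = C₀·(f + f²).
≈ 11.000 × (0.1250 + 0.0156) ≈ 11.000 × 0.1406 ≈ 1.547 μg/mL.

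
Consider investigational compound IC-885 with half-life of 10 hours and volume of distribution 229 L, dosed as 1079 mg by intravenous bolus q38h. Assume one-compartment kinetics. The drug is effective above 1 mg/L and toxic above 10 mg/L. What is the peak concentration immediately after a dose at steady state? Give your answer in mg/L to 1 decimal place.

5.1 mg/L

τ/t½ = 38/10 ≈ 3.8, so fraction remaining f = (1/2)^(38/10) ≈ 0.0718.
At steady state, accumulation factor R = 1/(1 − e^(−kτ)) ≈ 1.0774.
Each bolus raises the concentration by D/Vd = 1079/229 ≈ 4.712 mg/L.
Cmax,ss = C₀/(1 − f) ≈ 4.712/0.9282 ≈ 5.076 mg/L.
Peak 5.1 mg/L vs MTC 10 mg/L: below toxic threshold.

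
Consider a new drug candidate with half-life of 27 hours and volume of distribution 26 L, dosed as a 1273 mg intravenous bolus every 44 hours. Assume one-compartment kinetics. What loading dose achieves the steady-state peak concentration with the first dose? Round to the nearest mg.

f = (1/2)^(44/27) ≈ 0.323171; accumulation ratio R = 1/(1−f) ≈ 1.47748.
Loading dose to hit Cmax,ss on first dose: D_load = D_maint·R ≈ 1273 × 1.47748 ≈ 1880.83 mg.

1881 mg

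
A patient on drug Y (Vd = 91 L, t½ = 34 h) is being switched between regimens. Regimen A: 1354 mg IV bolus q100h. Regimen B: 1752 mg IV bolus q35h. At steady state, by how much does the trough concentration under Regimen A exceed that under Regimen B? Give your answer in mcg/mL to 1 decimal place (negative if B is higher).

Regimen A: f = (1/2)^(100/34) ≈ 0.1302; Cmin,ss = (1354/91)·f/(1−f) ≈ 2.227 mcg/mL.
Regimen B: f = (1/2)^(35/34) ≈ 0.4899; Cmin,ss = (1752/91)·f/(1−f) ≈ 18.490 mcg/mL.
Difference ≈ 2.227 − 18.490 ≈ -16.263 mcg/mL.

-16.3 mcg/mL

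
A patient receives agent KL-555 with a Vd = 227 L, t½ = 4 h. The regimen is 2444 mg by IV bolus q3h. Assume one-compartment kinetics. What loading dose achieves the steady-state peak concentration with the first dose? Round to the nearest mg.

6029 mg

f = (1/2)^(3/4) ≈ 0.594604; accumulation ratio R = 1/(1−f) ≈ 2.46672.
Loading dose to hit Cmax,ss on first dose: D_load = D_maint·R ≈ 2444 × 2.46672 ≈ 6028.66 mg.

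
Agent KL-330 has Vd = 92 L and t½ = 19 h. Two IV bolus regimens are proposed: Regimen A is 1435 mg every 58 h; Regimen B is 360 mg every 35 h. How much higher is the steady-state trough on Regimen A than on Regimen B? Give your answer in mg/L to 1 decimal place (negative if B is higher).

0.6 mg/L

Regimen A: f = (1/2)^(58/19) ≈ 0.1205; Cmin,ss = (1435/92)·f/(1−f) ≈ 2.137 mg/L.
Regimen B: f = (1/2)^(35/19) ≈ 0.2789; Cmin,ss = (360/92)·f/(1−f) ≈ 1.513 mg/L.
Difference ≈ 2.137 − 1.513 ≈ 0.624 mg/L.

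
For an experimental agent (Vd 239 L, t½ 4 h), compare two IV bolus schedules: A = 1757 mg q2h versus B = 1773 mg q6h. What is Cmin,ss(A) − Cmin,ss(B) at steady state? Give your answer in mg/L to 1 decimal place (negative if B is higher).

13.7 mg/L

Regimen A: f = (1/2)^(2/4) ≈ 0.7071; Cmin,ss = (1757/239)·f/(1−f) ≈ 17.747 mg/L.
Regimen B: f = (1/2)^(6/4) ≈ 0.3536; Cmin,ss = (1773/239)·f/(1−f) ≈ 4.058 mg/L.
Difference ≈ 17.747 − 4.058 ≈ 13.689 mg/L.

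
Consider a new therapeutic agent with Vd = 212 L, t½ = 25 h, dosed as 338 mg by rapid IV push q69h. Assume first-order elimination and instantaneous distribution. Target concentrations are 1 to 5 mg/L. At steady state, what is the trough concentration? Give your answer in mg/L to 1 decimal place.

0.3 mg/L

τ/t½ = 69/25 ≈ 2.76, so fraction remaining f = (1/2)^(69/25) ≈ 0.1476.
Accumulation ratio R = 1/(1 − f) ≈ 1/0.8524 ≈ 1.1732.
Single-dose peak C₀ = D/Vd = 338/212 ≈ 1.594 mg/L.
Steady-state peak Cmax,ss = C₀·R ≈ 1.594 × 1.1732 ≈ 1.870 mg/L.
One interval later, Cmin,ss = Cmax,ss·e^(−kτ) ≈ 1.870 × 0.1476 ≈ 0.276 mg/L.
Trough 0.3 mg/L vs MEC 1 mg/L: subtherapeutic.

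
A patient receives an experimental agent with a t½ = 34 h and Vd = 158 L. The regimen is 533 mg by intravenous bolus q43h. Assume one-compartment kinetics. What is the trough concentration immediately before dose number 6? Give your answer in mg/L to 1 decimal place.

2.4 mg/L

f = (1/2)^(τ/t½) = (1/2)^(43/34) ≈ 0.4162.
C₀ = D/Vd = 533/158 ≈ 3.373 mg/L.
Before the 6th dose, 5 doses have been given. Superposition: Cmin = C₀·(f + f² + … + f^5).
≈ 3.373 × (0.4162 + 0.1732 + 0.0721 + 0.0300 + 0.0125) ≈ 3.373 × 0.7040 ≈ 2.375 mg/L.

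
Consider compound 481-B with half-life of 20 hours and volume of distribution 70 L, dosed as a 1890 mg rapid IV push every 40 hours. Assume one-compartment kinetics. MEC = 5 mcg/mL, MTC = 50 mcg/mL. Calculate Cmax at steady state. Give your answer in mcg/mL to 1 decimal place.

36.0 mcg/mL

The dosing interval is 2 half-lives, so f = 2^(−2) = 0.25.
At steady state, R = 1/(1 − 0.25) = 4/3.
Single-dose peak C₀ = D/Vd = 1890/70 = 27 mcg/mL.
Steady-state peak Cmax,ss = C₀·R = 27 × 4/3 ≈ 36.000 mcg/mL.
Peak 36.0 mcg/mL vs MTC 50 mcg/mL: below toxic threshold.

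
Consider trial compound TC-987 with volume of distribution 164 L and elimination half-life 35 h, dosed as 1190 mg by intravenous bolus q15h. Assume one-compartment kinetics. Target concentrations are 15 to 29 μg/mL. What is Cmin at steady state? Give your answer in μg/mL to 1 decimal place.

21.0 μg/mL

k = ln2/t½ = ln2/35 ≈ 0.019804 h⁻¹; fraction remaining f = e^(−kτ) = e^(−0.019804×15) ≈ 0.7430.
At steady state, accumulation factor R = 1/(1 − e^(−kτ)) ≈ 3.8911.
Single-dose peak C₀ = D/Vd = 1190/164 ≈ 7.256 μg/mL.
Steady-state peak Cmax,ss = C₀·R ≈ 7.256 × 3.8911 ≈ 28.234 μg/mL.
One interval later, Cmin,ss = Cmax,ss·e^(−kτ) ≈ 28.234 × 0.7430 ≈ 20.978 μg/mL.
Trough 21.0 μg/mL vs MEC 15 μg/mL: adequate.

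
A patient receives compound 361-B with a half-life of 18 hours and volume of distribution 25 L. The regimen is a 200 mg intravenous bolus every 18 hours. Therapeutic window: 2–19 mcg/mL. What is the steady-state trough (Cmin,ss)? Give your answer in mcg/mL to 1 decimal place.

8.0 mcg/mL

τ = 18 h = 1 half-life, so f = (1/2)^1 = 0.5.
Accumulation ratio R = 1/(1 − f) = 1/0.5 = 2/1.
Single-dose peak C₀ = D/Vd = 200/25 = 8 mcg/mL.
Steady-state peak Cmax,ss = C₀·R = 8 × 2/1 ≈ 16.000 mcg/mL.
Steady-state trough Cmin,ss = Cmax,ss·f ≈ 16.000 × 0.5 ≈ 8.000 mcg/mL.
Trough 8.0 mcg/mL vs MEC 2 mcg/mL: adequate.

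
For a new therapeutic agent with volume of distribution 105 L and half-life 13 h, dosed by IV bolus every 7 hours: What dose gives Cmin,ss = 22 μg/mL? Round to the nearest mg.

τ/t½ = 7/13 ≈ 0.53846, so f = (1/2)^(7/13) ≈ 0.688505.
Cmin,ss = (D/Vd)·f/(1−f), so D = Cmin,ss·Vd·(1−f)/f.
D = 22 × 105 × (1−f)/f ≈ 22 × 105 × 0.45242 ≈ 1045.09 mg.

1045 mg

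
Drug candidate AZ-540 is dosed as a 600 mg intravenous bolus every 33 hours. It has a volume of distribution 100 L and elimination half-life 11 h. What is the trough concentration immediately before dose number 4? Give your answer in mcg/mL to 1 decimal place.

f = (1/2)^(τ/t½) = (1/2)^(33/11) ≈ 0.1250.
C₀ = D/Vd = 600/100 ≈ 6.000 mcg/mL.
Before the 4th dose, 3 doses have been given. Superposition: Cmin = C₀·(f + f² + … + f^3).
≈ 6.000 × (0.1250 + 0.0156 + 0.0020) ≈ 6.000 × 0.1426 ≈ 0.856 mcg/mL.

0.9 mcg/mL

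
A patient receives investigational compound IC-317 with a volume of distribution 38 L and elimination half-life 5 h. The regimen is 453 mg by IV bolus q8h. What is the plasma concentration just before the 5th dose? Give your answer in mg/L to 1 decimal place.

f = (1/2)^(τ/t½) = (1/2)^(8/5) ≈ 0.3299.
C₀ = D/Vd = 453/38 ≈ 11.921 mg/L.
Before the 5th dose, 4 doses have been given. Superposition: Cmin = C₀·(f + f² + … + f^4).
≈ 11.921 × (0.3299 + 0.1088 + 0.0359 + 0.0118) ≈ 11.921 × 0.4864 ≈ 5.798 mg/L.

5.8 mg/L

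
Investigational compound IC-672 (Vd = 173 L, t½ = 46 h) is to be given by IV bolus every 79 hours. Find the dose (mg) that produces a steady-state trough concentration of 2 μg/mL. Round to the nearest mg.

τ/t½ = 79/46 ≈ 1.7174, so f = (1/2)^(79/46) ≈ 0.304098.
Cmin,ss = (D/Vd)·f/(1−f), so D = Cmin,ss·Vd·(1−f)/f.
D = 2 × 173 × (1−f)/f ≈ 2 × 173 × 2.28841 ≈ 791.79 mg.

792 mg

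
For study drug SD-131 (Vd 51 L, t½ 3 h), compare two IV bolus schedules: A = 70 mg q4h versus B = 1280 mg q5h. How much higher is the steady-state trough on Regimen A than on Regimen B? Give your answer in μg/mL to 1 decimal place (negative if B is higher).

-10.6 μg/mL

Regimen A: f = (1/2)^(4/3) ≈ 0.3969; Cmin,ss = (70/51)·f/(1−f) ≈ 0.903 μg/mL.
Regimen B: f = (1/2)^(5/3) ≈ 0.3150; Cmin,ss = (1280/51)·f/(1−f) ≈ 11.541 μg/mL.
Difference ≈ 0.903 − 11.541 ≈ -10.638 μg/mL.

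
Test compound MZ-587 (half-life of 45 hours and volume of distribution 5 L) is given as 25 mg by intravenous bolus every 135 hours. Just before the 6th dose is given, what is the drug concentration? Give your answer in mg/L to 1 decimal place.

f = (1/2)^(τ/t½) = (1/2)^(135/45) ≈ 0.1250.
C₀ = D/Vd = 25/5 ≈ 5.000 mg/L.
Before the 6th dose, 5 doses have been given. Superposition: Cmin = C₀·(f + f² + … + f^5).
≈ 5.000 × (0.1250 + 0.0156 + 0.0020 + 0.0002 + 0.0000) ≈ 5.000 × 0.1428 ≈ 0.714 mg/L.

0.7 mg/L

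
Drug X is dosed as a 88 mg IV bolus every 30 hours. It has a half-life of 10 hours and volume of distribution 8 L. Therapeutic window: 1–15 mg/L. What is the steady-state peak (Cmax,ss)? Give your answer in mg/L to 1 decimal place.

12.6 mg/L

The dosing interval is 3 half-lives, so f = 2^(−3) = 0.125.
At steady state, R = 1/(1 − 0.125) = 8/7.
Single-dose peak C₀ = D/Vd = 88/8 = 11 mg/L.
Steady-state peak Cmax,ss = C₀·R = 11 × 8/7 ≈ 12.571 mg/L.
Peak 12.6 mg/L vs MTC 15 mg/L: below toxic threshold.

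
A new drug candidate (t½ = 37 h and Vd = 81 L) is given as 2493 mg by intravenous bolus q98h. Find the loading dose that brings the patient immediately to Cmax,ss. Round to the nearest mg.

2966 mg

f = (1/2)^(98/37) ≈ 0.159469; accumulation ratio R = 1/(1−f) ≈ 1.18972.
Loading dose to hit Cmax,ss on first dose: D_load = D_maint·R ≈ 2493 × 1.18972 ≈ 2965.97 mg.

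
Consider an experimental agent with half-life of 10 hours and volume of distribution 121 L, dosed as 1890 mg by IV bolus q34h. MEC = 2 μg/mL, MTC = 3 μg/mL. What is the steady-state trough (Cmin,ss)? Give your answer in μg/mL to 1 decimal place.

Over one 34-h interval, 34/10 ≈ 3.4 half-lives elapse, leaving f ≈ 0.0947 of each dose.
At steady state, accumulation factor R = 1/(1 − e^(−kτ)) ≈ 1.1046.
Single-dose peak C₀ = D/Vd = 1890/121 ≈ 15.620 μg/mL.
Steady-state peak Cmax,ss = C₀·R ≈ 15.620 × 1.1046 ≈ 17.254 μg/mL.
One interval later, Cmin,ss = Cmax,ss·e^(−kτ) ≈ 17.254 × 0.0947 ≈ 1.634 μg/mL.
Trough 1.6 μg/mL vs MEC 2 μg/mL: subtherapeutic.

1.6 μg/mL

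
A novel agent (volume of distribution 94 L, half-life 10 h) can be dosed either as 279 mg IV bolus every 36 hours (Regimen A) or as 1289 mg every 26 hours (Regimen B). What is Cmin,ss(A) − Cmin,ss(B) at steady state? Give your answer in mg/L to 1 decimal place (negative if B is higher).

Regimen A: f = (1/2)^(36/10) ≈ 0.0825; Cmin,ss = (279/94)·f/(1−f) ≈ 0.267 mg/L.
Regimen B: f = (1/2)^(26/10) ≈ 0.1649; Cmin,ss = (1289/94)·f/(1−f) ≈ 2.708 mg/L.
Difference ≈ 0.267 − 2.708 ≈ -2.441 mg/L.

-2.4 mg/L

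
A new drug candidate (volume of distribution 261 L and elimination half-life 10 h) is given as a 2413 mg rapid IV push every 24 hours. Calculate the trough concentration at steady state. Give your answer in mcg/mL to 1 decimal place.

τ/t½ = 24/10 ≈ 2.4, so fraction remaining f = (1/2)^(24/10) ≈ 0.1895.
At steady state, accumulation factor R = 1/(1 − e^(−kτ)) ≈ 1.2338.
Each bolus raises the concentration by D/Vd = 2413/261 ≈ 9.245 mcg/mL.
Cmax,ss = C₀/(1 − f) ≈ 9.245/0.8105 ≈ 11.407 mcg/mL.
One interval later, Cmin,ss = Cmax,ss·e^(−kτ) ≈ 11.407 × 0.1895 ≈ 2.162 mcg/mL.

2.2 mcg/mL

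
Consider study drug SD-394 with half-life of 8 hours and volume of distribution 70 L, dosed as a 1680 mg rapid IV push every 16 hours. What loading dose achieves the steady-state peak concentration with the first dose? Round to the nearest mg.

2240 mg

f = (1/2)^(16/8) ≈ 0.250000; accumulation ratio R = 1/(1−f) ≈ 1.33333.
Loading dose to hit Cmax,ss on first dose: D_load = D_maint·R ≈ 1680 × 1.33333 ≈ 2239.99 mg.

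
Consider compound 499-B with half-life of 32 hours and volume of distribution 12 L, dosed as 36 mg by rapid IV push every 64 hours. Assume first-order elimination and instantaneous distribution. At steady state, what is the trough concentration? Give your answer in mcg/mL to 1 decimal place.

The dosing interval is 2 half-lives, so f = 2^(−2) = 0.25.
At steady state, R = 1/(1 − 0.25) = 4/3.
Single-dose peak C₀ = D/Vd = 36/12 = 3 mcg/mL.
Steady-state peak Cmax,ss = C₀·R = 3 × 4/3 ≈ 4.000 mcg/mL.
Steady-state trough Cmin,ss = Cmax,ss·f ≈ 4.000 × 0.25 ≈ 1.000 mcg/mL.

1.0 mcg/mL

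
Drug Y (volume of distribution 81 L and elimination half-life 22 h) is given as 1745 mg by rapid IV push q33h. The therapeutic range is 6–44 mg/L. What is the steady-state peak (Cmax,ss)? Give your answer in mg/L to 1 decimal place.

33.3 mg/L

Over one 33-h interval, 33/22 ≈ 1.5 half-lives elapse, leaving f ≈ 0.3536 of each dose.
Accumulation ratio R = 1/(1 − f) ≈ 1/0.6464 ≈ 1.5470.
Single-dose peak C₀ = D/Vd = 1745/81 ≈ 21.543 mg/L.
Cmax,ss = C₀/(1 − f) ≈ 21.543/0.6464 ≈ 33.328 mg/L.
Peak 33.3 mg/L vs MTC 44 mg/L: below toxic threshold.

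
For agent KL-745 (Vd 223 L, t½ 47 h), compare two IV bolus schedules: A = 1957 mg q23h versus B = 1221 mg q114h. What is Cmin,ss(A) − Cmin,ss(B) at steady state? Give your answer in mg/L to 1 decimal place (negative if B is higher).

20.5 mg/L

Regimen A: f = (1/2)^(23/47) ≈ 0.7123; Cmin,ss = (1957/223)·f/(1−f) ≈ 21.727 mg/L.
Regimen B: f = (1/2)^(114/47) ≈ 0.1861; Cmin,ss = (1221/223)·f/(1−f) ≈ 1.252 mg/L.
Difference ≈ 21.727 − 1.252 ≈ 20.475 mg/L.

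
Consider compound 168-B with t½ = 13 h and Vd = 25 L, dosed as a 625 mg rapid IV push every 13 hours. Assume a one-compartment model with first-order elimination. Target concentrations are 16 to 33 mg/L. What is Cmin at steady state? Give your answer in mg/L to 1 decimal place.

25.0 mg/L

τ = 13 h = 1 half-life, so f = (1/2)^1 = 0.5.
At steady state, R = 1/(1 − 0.5) = 2/1.
Single-dose peak C₀ = D/Vd = 625/25 = 25 mg/L.
Steady-state peak Cmax,ss = C₀·R = 25 × 2/1 ≈ 50.000 mg/L.
Steady-state trough Cmin,ss = Cmax,ss·f ≈ 50.000 × 0.5 ≈ 25.000 mg/L.
Trough 25.0 mg/L vs MEC 16 mg/L: adequate.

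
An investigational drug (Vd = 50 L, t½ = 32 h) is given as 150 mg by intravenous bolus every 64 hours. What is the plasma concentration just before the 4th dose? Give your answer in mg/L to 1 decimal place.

f = (1/2)^(τ/t½) = (1/2)^(64/32) ≈ 0.2500.
C₀ = D/Vd = 150/50 ≈ 3.000 mg/L.
Before the 4th dose, 3 doses have been given. Superposition: Cmin = C₀·(f + f² + … + f^3).
≈ 3.000 × (0.2500 + 0.0625 + 0.0156) ≈ 3.000 × 0.3281 ≈ 0.984 mg/L.

1.0 mg/L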